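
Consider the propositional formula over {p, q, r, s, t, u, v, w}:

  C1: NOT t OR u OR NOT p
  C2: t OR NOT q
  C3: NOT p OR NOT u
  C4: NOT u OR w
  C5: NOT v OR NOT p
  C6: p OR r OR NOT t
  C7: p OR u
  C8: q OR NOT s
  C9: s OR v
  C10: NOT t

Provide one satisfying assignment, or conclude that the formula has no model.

p=false; q=false; r=false; s=false; t=false; u=true; v=true; w=true

(NOT t) alone gives t = false.
(NOT q) alone gives q = false.
(NOT s) alone gives s = false.
(v) alone gives v = true.
(NOT p) alone gives p = false.
(u) alone gives u = true.
(w) alone gives w = true.
Every clause is now satisfied; r is unconstrained.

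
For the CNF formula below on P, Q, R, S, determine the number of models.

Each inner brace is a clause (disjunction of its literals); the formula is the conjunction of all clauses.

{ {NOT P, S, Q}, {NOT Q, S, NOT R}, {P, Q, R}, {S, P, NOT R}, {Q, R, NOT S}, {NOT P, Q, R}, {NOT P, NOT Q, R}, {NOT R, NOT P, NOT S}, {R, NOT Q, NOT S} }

3

There are 2^4 = 16 truth assignments over (P, Q, R, S).
Check each against the 9 clauses (columns in the order P, Q, R, S):
  F F F F  ✗ fails (P OR Q OR R)
  F F F T  ✗ fails (P OR Q OR R)
  F F T F  ✗ fails (S OR P OR NOT R)
  F F T T  ✓ satisfies all
  F T F F  ✓ satisfies all
  F T F T  ✗ fails (R OR NOT Q OR NOT S)
  F T T F  ✗ fails (NOT Q OR S OR NOT R)
  F T T T  ✓ satisfies all
  T F F F  ✗ fails (NOT P OR S OR Q)
  T F F T  ✗ fails (Q OR R OR NOT S)
  T F T F  ✗ fails (NOT P OR S OR Q)
  T F T T  ✗ fails (NOT R OR NOT P OR NOT S)
  T T F F  ✗ fails (NOT P OR NOT Q OR R)
  T T F T  ✗ fails (NOT P OR NOT Q OR R)
  T T T F  ✗ fails (NOT Q OR S OR NOT R)
  T T T T  ✗ fails (NOT R OR NOT P OR NOT S)
3 of the 16 rows are models.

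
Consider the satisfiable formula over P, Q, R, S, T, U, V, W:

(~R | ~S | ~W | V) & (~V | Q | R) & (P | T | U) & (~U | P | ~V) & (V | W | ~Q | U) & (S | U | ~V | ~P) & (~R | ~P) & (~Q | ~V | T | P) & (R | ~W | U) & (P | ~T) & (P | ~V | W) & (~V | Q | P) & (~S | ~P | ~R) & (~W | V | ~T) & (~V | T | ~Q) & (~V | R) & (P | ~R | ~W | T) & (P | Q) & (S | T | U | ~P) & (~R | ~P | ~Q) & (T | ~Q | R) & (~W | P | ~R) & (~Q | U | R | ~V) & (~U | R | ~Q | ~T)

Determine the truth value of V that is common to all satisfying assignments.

False

Suppose V = 1.
Unit clause (R) forces R = 1.
Unit clause (~P) forces P = 0.
Unit clause (~U) forces U = 0.
Unit clause (T) forces T = 1.
That conflicts with the unit clause (~T).
So every satisfying assignment has V = False.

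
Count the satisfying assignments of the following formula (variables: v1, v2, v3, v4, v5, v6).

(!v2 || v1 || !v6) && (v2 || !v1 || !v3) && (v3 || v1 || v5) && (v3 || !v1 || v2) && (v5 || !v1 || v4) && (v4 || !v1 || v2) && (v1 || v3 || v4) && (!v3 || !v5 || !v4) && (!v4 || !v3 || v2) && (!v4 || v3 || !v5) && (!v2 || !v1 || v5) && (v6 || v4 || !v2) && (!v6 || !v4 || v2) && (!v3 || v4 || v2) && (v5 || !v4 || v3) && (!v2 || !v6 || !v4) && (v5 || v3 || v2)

There are 2^6 = 64 truth assignments over (v1, v2, v3, v4, v5, v6).
Split on v6. With v6 = true, the clauses containing v6 are satisfied and !v6 drops from the rest; 2 of the 2^5 = 32 assignments to the other variables satisfy what remains.
With v6 = false, by the same count on the reduced clause set, 1 assignment works.
(One model: v1=F, v2=T, v3=T, v4=T, v5=F, v6=F.)
Total: 2 + 1 = 3.

3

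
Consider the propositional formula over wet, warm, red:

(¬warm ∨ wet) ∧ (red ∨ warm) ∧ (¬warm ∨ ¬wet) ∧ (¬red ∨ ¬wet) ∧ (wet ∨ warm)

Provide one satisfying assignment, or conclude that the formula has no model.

UNSATISFIABLE

Try warm = False.
Unit clause (red) forces red = True.
Unit clause (¬wet) forces wet = False.
That conflicts with the unit clause (wet).
That branch fails; take warm = True instead.
Unit clause (wet) forces wet = True.
That conflicts with the unit clause (¬wet).
Both values of warm lead to a conflict.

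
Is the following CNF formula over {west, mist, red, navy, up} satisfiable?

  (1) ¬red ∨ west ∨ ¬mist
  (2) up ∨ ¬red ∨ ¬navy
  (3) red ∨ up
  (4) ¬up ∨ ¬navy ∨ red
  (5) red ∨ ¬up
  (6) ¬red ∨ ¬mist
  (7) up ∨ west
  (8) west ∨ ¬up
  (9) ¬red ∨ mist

Case red = True:
(¬mist) alone gives mist = False.
That conflicts with the unit clause (mist).
That branch fails; take red = False instead.
(up) alone gives up = True.
That conflicts with the unit clause (¬up).
Either choice for red ends in contradiction.
No assignment satisfies every clause.

No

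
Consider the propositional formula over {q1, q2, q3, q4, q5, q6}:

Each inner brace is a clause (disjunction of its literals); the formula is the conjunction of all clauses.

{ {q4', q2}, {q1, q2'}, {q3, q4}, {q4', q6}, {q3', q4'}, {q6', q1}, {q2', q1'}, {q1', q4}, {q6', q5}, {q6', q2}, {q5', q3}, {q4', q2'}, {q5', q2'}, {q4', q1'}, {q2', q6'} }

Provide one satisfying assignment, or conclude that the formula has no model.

q1 ↦ 0; q2 ↦ 0; q3 ↦ 1; q4 ↦ 0; q5 ↦ 1; q6 ↦ 0

Try q4 = 0.
Unit clause (q3) forces q3 = 1.
Unit clause (q1') forces q1 = 0.
Unit clause (q2') forces q2 = 0.
Unit clause (q6') forces q6 = 0.
Every clause is now satisfied; q5 is unconstrained.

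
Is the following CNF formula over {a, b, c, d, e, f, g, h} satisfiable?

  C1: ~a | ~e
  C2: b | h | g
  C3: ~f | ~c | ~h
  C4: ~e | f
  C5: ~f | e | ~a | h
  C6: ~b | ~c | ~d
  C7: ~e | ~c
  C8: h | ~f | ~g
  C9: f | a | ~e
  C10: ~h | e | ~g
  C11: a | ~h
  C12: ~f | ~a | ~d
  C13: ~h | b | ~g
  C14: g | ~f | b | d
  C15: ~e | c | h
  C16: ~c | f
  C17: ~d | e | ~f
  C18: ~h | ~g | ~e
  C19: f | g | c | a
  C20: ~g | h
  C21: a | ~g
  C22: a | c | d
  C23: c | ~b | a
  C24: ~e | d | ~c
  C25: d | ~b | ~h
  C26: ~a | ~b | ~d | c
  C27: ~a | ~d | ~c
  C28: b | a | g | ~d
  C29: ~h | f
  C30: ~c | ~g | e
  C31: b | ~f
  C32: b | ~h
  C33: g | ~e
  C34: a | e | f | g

Yes

Suppose a = 0.
(~h) alone gives h = 0.
(~g) alone gives g = 0.
(b) alone gives b = 1.
(c) alone gives c = 1.
(~d) alone gives d = 0.
(~e) alone gives e = 0.
(f) alone gives f = 1.
This assignment satisfies each clause.
A satisfying assignment: a: 0, b: 1, c: 1, d: 0, e: 0, f: 1, g: 0, h: 0.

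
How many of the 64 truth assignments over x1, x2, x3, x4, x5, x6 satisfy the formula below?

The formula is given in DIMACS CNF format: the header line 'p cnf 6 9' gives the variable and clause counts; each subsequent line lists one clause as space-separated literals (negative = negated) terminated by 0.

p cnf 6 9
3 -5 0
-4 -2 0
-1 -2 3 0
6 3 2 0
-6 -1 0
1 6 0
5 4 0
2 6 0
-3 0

There are 2^6 = 64 truth assignments over (x1, x2, x3, x4, x5, x6).
Split on x3. With x3 = True, the clauses containing x3 are satisfied and ¬x3 drops from the rest; 0 of the 2^5 = 32 assignments to the other variables satisfy what remains.
With x3 = False, by the same count on the reduced clause set, 1 assignment works.
(One model: x1=F, x2=F, x3=F, x4=T, x5=F, x6=T.)
Total: 0 + 1 = 1.

1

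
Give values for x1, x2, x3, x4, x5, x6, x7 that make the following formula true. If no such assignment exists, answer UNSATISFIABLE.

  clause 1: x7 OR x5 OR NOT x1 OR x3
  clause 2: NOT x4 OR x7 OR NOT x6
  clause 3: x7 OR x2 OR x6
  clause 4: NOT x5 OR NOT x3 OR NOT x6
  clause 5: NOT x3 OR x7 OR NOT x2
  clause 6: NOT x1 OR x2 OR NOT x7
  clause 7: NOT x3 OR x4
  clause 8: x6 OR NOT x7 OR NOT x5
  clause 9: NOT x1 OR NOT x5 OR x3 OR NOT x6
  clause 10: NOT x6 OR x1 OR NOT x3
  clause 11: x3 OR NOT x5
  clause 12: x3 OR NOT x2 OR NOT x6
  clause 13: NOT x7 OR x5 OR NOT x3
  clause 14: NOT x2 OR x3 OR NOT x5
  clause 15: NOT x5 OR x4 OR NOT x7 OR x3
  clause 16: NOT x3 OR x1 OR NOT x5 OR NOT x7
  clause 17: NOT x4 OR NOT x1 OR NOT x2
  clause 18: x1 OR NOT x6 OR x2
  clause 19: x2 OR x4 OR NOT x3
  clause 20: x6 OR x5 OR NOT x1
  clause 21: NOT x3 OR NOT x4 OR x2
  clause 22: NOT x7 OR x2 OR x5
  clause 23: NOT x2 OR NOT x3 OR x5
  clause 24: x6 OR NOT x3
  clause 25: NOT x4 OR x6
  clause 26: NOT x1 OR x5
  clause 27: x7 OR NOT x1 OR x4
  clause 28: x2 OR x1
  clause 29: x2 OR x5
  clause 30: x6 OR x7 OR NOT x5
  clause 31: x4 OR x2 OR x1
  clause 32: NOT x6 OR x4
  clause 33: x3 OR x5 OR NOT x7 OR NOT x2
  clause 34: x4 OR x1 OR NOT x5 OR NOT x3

Suppose x3 = false.
The clause (NOT x5) is unit, so x5 = false.
The clause (NOT x1) is unit, so x1 = false.
The clause (x2) is unit, so x2 = true.
The clause (NOT x6) is unit, so x6 = false.
The clause (NOT x4) is unit, so x4 = false.
The clause (NOT x7) is unit, so x7 = false.
All clauses are satisfied.

x1=false, x2=true, x3=false, x4=false, x5=false, x6=false, x7=false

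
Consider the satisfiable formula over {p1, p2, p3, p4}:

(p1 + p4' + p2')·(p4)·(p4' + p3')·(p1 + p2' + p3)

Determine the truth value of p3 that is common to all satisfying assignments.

Suppose p3 = 1.
(p4) alone gives p4 = 1.
But (p4') is also a unit clause — contradiction.
So every satisfying assignment has p3 = False.

False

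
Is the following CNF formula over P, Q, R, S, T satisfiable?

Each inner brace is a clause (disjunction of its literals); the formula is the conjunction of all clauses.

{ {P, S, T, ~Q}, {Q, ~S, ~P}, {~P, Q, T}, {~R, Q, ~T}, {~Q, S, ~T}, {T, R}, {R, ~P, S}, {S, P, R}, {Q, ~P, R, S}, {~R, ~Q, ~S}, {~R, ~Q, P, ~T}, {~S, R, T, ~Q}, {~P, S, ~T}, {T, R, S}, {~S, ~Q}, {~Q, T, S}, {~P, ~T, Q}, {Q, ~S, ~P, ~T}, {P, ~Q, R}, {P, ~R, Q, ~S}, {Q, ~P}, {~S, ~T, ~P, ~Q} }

Satisfiable

Case T = 0:
(R) alone gives R = 1.
Case P = 0:
Case S = 0:
(~Q) alone gives Q = 0.
This assignment satisfies each clause.
A satisfying assignment: P=0; Q=0; R=1; S=0; T=0.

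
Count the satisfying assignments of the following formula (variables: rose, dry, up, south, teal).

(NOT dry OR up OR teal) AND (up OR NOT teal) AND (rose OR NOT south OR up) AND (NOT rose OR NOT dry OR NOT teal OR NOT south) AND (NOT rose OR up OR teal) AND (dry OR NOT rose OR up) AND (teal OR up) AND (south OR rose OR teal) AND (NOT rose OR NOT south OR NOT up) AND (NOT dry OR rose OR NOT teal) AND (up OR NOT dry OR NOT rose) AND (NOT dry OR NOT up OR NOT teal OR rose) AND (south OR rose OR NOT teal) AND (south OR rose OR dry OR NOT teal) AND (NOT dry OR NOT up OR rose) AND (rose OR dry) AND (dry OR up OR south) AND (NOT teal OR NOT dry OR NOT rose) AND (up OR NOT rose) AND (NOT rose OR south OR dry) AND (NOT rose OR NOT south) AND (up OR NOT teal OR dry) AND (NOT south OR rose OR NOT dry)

1

There are 2^5 = 32 truth assignments over (rose, dry, up, south, teal).
Split on dry. With dry = true, the clauses containing dry are satisfied and NOT dry drops from the rest; 1 of the 2^4 = 16 assignments to the other variables satisfy what remains.
With dry = false, by the same count on the reduced clause set, 0 assignments work.
Total: 1 + 0 = 1.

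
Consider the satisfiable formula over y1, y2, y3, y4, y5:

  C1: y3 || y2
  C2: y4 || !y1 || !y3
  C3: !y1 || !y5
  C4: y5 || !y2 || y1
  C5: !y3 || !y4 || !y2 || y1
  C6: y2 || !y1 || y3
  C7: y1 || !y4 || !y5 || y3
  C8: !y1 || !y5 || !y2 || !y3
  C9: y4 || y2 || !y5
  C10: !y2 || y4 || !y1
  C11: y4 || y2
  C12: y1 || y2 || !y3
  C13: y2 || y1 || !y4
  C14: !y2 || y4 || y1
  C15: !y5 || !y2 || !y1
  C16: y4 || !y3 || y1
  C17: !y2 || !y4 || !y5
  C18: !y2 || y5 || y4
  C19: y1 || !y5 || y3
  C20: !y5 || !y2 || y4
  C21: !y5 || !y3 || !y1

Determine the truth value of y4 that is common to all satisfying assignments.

True

Suppose y4 = false.
(y2) alone gives y2 = true.
(!y1) alone gives y1 = false.
But (y1) is also a unit clause — contradiction.
So every satisfying assignment has y4 = True.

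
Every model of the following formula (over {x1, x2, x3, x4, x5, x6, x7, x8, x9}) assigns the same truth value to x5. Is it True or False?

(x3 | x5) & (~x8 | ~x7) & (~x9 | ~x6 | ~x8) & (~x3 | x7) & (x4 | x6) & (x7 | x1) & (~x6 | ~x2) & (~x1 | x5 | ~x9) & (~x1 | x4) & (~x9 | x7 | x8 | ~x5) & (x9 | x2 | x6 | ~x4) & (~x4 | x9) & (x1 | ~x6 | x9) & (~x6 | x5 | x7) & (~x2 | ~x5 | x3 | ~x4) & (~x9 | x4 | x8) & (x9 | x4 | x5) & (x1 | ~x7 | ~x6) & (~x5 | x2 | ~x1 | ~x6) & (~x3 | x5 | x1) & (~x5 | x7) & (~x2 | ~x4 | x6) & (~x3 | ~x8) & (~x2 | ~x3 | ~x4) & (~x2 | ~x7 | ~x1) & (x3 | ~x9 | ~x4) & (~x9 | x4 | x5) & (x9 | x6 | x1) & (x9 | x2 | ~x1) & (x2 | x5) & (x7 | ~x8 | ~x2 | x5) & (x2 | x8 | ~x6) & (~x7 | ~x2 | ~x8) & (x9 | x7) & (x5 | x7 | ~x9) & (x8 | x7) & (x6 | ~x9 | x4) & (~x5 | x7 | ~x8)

True

Suppose x5 = 0.
Unit clause (x3) forces x3 = 1.
Unit clause (x7) forces x7 = 1.
Unit clause (~x8) forces x8 = 0.
Unit clause (x1) forces x1 = 1.
Unit clause (~x9) forces x9 = 0.
Unit clause (x4) forces x4 = 1.
Now (~x4) is unsatisfied and unit — conflict.
So every satisfying assignment has x5 = True.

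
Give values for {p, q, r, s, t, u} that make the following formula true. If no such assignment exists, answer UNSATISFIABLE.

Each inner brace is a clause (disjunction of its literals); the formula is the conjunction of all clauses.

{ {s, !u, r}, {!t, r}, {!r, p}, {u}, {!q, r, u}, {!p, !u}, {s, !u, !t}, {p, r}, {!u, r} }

UNSATISFIABLE

(u) alone gives u = true.
(!p) alone gives p = false.
(!r) alone gives r = false.
But (r) is also a unit clause — contradiction.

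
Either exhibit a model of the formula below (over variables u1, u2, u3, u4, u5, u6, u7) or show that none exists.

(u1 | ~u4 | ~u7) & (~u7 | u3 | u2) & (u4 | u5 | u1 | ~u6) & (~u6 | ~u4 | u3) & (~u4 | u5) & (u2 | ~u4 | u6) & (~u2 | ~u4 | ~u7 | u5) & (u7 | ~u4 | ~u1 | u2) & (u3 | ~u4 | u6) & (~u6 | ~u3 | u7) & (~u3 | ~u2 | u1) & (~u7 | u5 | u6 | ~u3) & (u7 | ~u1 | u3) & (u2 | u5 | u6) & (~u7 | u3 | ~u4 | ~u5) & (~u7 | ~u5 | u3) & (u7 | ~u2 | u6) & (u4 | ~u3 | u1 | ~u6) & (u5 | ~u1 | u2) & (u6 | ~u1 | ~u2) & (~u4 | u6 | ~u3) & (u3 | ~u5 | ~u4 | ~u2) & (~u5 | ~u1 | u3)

u1: 1; u2: 1; u3: 0; u4: 0; u5: 0; u6: 1; u7: 1

Branch on u4: set u4 = 0.
Branch on u7: set u7 = 1.
Branch on u3: set u3 = 0.
From the singleton clause (u2), u2 = 1.
From the singleton clause (~u5), u5 = 0.
Branch on u1: set u1 = 1.
From the singleton clause (u6), u6 = 1.
This assignment satisfies each clause.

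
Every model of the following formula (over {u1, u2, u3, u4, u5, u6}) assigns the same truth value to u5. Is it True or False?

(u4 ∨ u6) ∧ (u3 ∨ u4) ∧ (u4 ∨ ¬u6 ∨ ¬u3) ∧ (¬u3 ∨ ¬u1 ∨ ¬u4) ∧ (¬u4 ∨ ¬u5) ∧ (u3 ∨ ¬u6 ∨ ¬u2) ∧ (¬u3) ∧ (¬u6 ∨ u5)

False

Suppose u5 = True.
From the singleton clause (¬u4), u4 = False.
From the singleton clause (u6), u6 = True.
From the singleton clause (u3), u3 = True.
Now (¬u3) is unsatisfied and unit — conflict.
So every satisfying assignment has u5 = False.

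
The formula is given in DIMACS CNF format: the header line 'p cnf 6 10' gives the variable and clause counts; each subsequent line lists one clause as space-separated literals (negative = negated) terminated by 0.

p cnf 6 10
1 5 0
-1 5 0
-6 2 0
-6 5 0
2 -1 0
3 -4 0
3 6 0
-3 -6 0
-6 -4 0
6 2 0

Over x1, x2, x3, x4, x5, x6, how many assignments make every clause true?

There are 2^6 = 64 truth assignments over (x1, x2, x3, x4, x5, x6).
Split on x6. With x6 = True, the clauses containing x6 are satisfied and ¬x6 drops from the rest; 2 of the 2^5 = 32 assignments to the other variables satisfy what remains.
With x6 = False, by the same count on the reduced clause set, 4 assignments work.
Total: 2 + 4 = 6.

6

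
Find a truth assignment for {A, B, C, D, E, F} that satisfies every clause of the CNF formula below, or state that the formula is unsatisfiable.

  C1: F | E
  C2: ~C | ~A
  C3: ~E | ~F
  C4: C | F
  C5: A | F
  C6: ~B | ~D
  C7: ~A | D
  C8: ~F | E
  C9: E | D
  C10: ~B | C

UNSATISFIABLE

Case F = 1:
Unit clause (~E) forces E = 0.
That conflicts with the unit clause (E).
So F must be the other value — set F = 0.
Unit clause (E) forces E = 1.
Unit clause (C) forces C = 1.
Unit clause (~A) forces A = 0.
That conflicts with the unit clause (A).
Neither F = 1 nor F = 0 works.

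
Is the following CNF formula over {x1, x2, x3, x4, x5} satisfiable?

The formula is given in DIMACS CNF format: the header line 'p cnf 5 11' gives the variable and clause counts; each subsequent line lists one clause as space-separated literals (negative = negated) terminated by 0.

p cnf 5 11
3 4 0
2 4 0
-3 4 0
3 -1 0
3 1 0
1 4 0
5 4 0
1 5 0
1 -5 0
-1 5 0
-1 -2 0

Satisfiable

Branch on x3: set x3 = True.
(x4) alone gives x4 = True.
Branch on x1: set x1 = True.
(x5) alone gives x5 = True.
(¬x2) alone gives x2 = False.
This assignment satisfies each clause.
A satisfying assignment: x1=True, x2=False, x3=True, x4=True, x5=True.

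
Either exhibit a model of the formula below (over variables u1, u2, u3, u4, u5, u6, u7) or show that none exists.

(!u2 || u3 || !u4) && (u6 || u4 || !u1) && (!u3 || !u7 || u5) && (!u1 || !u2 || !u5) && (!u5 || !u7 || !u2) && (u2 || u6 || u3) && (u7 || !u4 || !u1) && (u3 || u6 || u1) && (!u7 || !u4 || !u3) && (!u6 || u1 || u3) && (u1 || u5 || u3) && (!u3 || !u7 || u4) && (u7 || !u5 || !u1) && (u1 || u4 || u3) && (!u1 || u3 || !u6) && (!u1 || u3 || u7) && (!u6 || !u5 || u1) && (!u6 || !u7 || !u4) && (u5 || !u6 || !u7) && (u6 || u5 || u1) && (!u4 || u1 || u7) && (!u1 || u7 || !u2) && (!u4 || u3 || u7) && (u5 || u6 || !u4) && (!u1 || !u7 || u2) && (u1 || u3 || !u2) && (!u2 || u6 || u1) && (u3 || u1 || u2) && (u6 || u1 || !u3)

Try u2 = true.
Try u3 = true.
Try u7 = false.
The clause (!u1) is unit, so u1 = false.
The clause (!u4) is unit, so u4 = false.
The clause (u6) is unit, so u6 = true.
The clause (!u5) is unit, so u5 = false.
Every clause now holds.

u1: false,  u2: true,  u3: true,  u4: false,  u5: false,  u6: true,  u7: false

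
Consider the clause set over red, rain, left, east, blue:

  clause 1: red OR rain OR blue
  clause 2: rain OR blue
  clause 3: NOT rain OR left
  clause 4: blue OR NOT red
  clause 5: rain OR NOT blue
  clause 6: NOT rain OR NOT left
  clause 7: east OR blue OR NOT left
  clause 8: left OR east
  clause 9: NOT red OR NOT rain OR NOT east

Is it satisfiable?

Unsatisfiable

Case rain = true:
From the singleton clause (left), left = true.
But (NOT left) is also a unit clause — contradiction.
Backtrack on rain: now try rain = false.
From the singleton clause (blue), blue = true.
But (NOT blue) is also a unit clause — contradiction.
Neither rain = true nor rain = false works.
No assignment satisfies every clause.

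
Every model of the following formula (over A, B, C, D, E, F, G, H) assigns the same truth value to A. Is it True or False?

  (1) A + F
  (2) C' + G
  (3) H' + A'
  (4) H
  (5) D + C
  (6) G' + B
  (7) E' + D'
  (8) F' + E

False

Suppose A = 1.
The clause (H') is unit, so H = 0.
That conflicts with the unit clause (H).
So every satisfying assignment has A = False.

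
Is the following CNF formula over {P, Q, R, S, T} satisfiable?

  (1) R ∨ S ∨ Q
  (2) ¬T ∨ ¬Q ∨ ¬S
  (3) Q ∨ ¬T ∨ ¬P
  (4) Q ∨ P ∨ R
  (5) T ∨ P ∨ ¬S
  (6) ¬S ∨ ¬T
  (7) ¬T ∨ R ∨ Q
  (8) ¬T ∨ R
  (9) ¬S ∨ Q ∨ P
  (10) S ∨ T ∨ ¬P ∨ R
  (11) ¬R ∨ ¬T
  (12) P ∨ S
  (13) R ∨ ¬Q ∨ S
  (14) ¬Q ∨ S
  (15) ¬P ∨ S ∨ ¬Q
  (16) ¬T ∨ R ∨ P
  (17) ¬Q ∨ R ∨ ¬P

Case S = True:
(¬T) alone gives T = False.
(P) alone gives P = True.
Case Q = True:
(R) alone gives R = True.
Every clause now holds.
A satisfying assignment: P: True; Q: True; R: True; S: True; T: False.

Yes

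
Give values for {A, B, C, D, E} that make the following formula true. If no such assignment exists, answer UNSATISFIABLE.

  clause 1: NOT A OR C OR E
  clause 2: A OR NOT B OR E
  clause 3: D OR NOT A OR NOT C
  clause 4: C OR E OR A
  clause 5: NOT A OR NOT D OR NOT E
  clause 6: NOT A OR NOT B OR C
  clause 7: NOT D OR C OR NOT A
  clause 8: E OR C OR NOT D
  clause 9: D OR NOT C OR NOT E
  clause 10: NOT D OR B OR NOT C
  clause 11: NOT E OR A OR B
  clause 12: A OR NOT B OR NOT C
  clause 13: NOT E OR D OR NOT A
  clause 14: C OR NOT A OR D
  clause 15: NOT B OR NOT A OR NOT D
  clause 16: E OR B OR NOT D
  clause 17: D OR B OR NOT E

A: false,  B: false,  C: true,  D: false,  E: false

Case A = false:
Case B = false:
The clause (NOT E) is unit, so E = false.
The clause (C) is unit, so C = true.
The clause (NOT D) is unit, so D = false.
All clauses are satisfied.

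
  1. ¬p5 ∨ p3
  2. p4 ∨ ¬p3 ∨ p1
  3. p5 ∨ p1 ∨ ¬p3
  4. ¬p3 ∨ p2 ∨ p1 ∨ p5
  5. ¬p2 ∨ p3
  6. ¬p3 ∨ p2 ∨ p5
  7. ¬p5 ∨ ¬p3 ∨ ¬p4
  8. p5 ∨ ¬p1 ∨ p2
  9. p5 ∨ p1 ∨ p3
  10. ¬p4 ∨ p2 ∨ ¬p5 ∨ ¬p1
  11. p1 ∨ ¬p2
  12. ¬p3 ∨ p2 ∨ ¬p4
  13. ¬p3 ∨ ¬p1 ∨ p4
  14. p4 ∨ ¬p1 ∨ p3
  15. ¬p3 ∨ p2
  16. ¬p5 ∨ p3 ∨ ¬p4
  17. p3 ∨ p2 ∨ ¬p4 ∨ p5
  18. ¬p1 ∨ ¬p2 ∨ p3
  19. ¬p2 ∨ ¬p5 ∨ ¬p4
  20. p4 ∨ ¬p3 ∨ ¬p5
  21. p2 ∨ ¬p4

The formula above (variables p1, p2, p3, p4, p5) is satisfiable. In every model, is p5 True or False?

Suppose p5 = True.
From the singleton clause (p3), p3 = True.
From the singleton clause (¬p4), p4 = False.
That conflicts with the unit clause (p4).
So every satisfying assignment has p5 = False.

False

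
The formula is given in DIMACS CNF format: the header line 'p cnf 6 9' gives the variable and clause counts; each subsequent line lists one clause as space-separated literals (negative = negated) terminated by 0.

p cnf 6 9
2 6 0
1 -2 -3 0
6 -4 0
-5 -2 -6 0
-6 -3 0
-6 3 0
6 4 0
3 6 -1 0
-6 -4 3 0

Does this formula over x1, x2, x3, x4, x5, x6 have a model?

No, unsatisfiable

Suppose x2 = True.
Suppose x1 = True.
Suppose x6 = True.
The clause (¬x5) is unit, so x5 = False.
The clause (¬x3) is unit, so x3 = False.
But (x3) is also a unit clause — contradiction.
Undo x6 and try x6 = False.
The clause (¬x4) is unit, so x4 = False.
But (x4) is also a unit clause — contradiction.
Both values of x6 lead to a conflict.
Undo x1 and try x1 = False.
The clause (¬x3) is unit, so x3 = False.
The clause (¬x6) is unit, so x6 = False.
The clause (¬x4) is unit, so x4 = False.
But (x4) is also a unit clause — contradiction.
Both values of x1 lead to a conflict.
Undo x2 and try x2 = False.
The clause (x6) is unit, so x6 = True.
The clause (¬x3) is unit, so x3 = False.
But (x3) is also a unit clause — contradiction.
Both values of x2 lead to a conflict.
No assignment satisfies every clause.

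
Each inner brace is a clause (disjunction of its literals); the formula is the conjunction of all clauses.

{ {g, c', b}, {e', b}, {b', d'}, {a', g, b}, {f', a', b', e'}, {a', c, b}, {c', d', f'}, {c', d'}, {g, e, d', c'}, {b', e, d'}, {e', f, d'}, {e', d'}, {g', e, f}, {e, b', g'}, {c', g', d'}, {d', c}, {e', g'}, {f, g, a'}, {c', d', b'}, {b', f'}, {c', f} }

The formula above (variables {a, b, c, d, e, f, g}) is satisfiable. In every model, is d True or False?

False

Suppose d = 1.
Unit clause (b') forces b = 0.
Unit clause (e') forces e = 0.
Unit clause (c') forces c = 0.
But (c) is also a unit clause — contradiction.
So every satisfying assignment has d = False.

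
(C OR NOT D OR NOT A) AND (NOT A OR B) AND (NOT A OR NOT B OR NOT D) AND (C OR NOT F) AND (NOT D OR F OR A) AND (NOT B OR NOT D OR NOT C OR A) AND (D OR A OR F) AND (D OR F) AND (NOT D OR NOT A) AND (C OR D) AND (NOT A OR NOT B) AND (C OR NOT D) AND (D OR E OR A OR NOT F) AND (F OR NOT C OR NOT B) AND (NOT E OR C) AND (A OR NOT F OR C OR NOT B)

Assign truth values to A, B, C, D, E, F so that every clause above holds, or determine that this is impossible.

A=false, B=true, C=true, D=false, E=true, F=true

Try A = false.
Try C = true.
Try D = false.
The clause (F) is unit, so F = true.
The clause (E) is unit, so E = true.
All clauses hold; B can take either value.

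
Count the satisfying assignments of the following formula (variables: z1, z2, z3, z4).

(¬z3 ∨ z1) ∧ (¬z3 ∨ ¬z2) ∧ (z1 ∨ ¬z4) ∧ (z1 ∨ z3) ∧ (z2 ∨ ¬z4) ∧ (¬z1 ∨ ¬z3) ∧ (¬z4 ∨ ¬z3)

3

There are 2^4 = 16 truth assignments over (z1, z2, z3, z4).
Split on z3. With z3 = True, the clauses containing z3 are satisfied and ¬z3 drops from the rest; 0 of the 2^3 = 8 assignments to the other variables satisfy what remains.
With z3 = False, by the same count on the reduced clause set, 3 assignments work.
(One model: z1=T, z2=F, z3=F, z4=F.)
Total: 0 + 3 = 3.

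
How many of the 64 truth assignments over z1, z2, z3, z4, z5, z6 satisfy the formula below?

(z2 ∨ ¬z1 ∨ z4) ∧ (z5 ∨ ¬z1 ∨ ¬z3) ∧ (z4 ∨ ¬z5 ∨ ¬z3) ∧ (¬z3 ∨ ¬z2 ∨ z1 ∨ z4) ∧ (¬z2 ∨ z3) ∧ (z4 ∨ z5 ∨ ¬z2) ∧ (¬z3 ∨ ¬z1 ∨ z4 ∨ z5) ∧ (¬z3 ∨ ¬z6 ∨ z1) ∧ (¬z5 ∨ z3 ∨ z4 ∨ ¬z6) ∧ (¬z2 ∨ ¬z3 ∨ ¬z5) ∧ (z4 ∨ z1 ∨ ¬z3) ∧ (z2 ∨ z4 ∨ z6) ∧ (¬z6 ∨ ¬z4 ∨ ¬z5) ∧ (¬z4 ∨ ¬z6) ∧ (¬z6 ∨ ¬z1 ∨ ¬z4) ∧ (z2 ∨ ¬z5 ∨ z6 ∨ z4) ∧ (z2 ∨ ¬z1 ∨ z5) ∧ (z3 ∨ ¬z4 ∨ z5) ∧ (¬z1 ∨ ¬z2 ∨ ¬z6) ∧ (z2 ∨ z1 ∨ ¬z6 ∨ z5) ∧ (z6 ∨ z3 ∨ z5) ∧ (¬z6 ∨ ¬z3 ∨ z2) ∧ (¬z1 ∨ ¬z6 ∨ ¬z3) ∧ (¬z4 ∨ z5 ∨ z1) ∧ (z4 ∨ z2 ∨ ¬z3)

There are 2^6 = 64 truth assignments over (z1, z2, z3, z4, z5, z6).
Split on z4. With z4 = True, the clauses containing z4 are satisfied and ¬z4 drops from the rest; 4 of the 2^5 = 32 assignments to the other variables satisfy what remains.
With z4 = False, by the same count on the reduced clause set, 0 assignments work.
Total: 4 + 0 = 4.

4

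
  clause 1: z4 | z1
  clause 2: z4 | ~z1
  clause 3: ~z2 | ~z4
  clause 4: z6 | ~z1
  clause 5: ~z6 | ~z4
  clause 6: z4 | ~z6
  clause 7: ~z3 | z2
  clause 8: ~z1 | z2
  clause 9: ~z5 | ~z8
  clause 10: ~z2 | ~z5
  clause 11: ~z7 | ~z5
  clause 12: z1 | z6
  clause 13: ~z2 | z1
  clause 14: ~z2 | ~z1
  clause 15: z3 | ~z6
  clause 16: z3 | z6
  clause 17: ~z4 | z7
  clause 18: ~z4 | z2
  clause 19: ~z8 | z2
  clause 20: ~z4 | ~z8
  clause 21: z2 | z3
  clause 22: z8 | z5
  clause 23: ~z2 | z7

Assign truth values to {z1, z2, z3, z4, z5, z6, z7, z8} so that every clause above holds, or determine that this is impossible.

Branch on z4: set z4 = 1.
(~z2) alone gives z2 = 0.
But (z2) is also a unit clause — contradiction.
Backtrack on z4: now try z4 = 0.
(z1) alone gives z1 = 1.
But (~z1) is also a unit clause — contradiction.
Both values of z4 lead to a conflict.

UNSATISFIABLE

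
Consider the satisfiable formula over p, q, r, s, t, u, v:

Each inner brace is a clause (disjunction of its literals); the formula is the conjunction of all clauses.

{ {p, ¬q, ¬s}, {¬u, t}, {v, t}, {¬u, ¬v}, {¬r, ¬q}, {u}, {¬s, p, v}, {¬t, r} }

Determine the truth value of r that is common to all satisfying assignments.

True

Suppose r = False.
The clause (u) is unit, so u = True.
The clause (t) is unit, so t = True.
But (¬t) is also a unit clause — contradiction.
So every satisfying assignment has r = True.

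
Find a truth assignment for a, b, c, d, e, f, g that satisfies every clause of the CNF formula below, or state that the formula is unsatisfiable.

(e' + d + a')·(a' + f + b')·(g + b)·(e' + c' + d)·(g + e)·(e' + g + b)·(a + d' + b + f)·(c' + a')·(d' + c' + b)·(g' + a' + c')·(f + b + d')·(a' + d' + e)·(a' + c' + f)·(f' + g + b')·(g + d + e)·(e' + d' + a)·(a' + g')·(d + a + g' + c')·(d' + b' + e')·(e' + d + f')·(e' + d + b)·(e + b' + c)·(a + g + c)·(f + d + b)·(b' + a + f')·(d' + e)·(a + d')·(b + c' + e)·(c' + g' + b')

Branch on g: set g = 1.
Unit clause (a') forces a = 0.
Unit clause (d') forces d = 0.
Unit clause (c') forces c = 0.
Branch on e: set e = 1.
Unit clause (f') forces f = 0.
Unit clause (b) forces b = 1.
Every clause now holds.

a: 0, b: 1, c: 0, d: 0, e: 1, f: 0, g: 1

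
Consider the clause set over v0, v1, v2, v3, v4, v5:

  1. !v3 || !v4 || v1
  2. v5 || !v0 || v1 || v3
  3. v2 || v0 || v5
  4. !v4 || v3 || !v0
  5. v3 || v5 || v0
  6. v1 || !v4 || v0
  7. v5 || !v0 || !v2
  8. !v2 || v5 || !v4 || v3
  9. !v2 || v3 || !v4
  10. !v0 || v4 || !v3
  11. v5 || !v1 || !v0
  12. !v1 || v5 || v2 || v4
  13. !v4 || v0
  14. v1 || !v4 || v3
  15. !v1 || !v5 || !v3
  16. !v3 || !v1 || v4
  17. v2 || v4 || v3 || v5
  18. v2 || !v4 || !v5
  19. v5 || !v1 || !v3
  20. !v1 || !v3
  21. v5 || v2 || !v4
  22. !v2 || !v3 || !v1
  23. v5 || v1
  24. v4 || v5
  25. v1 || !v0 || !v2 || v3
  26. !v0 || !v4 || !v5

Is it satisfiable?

Branch on v4: set v4 = false.
From the singleton clause (v5), v5 = true.
Branch on v0: set v0 = false.
Branch on v1: set v1 = true.
From the singleton clause (!v3), v3 = false.
Every clause is now satisfied; v2 is unconstrained.
A satisfying assignment: v0 ↦ false, v1 ↦ true, v2 ↦ true, v3 ↦ false, v4 ↦ false, v5 ↦ true.

Yes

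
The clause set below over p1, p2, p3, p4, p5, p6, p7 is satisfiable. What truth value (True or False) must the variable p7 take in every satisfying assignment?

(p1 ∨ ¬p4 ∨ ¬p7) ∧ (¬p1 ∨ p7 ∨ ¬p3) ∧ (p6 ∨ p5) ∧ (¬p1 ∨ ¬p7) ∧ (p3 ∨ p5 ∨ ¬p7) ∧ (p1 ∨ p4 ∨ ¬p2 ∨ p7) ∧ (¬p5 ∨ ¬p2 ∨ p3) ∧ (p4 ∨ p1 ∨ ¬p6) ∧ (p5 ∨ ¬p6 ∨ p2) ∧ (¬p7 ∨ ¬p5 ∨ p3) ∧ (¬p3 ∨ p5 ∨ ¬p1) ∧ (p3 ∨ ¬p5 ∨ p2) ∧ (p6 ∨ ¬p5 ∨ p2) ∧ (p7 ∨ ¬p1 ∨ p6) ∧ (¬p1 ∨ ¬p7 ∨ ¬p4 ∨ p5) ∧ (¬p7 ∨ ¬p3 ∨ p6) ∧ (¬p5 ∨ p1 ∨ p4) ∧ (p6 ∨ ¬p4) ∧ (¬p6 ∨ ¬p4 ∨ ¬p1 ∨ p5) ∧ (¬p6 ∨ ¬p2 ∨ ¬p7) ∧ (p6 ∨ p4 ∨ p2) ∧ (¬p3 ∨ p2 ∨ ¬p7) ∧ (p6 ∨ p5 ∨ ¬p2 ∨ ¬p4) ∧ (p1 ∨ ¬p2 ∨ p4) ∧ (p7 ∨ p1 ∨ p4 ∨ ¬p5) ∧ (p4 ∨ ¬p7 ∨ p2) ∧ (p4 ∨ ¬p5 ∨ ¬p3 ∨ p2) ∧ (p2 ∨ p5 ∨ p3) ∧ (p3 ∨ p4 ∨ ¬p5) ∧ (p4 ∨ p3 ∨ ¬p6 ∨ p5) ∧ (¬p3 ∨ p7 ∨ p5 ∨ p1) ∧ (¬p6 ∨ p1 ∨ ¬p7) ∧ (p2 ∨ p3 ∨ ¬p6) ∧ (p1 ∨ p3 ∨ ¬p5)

Suppose p7 = True.
(¬p1) alone gives p1 = False.
(¬p4) alone gives p4 = False.
(¬p6) alone gives p6 = False.
(p5) alone gives p5 = True.
That conflicts with the unit clause (¬p5).
So every satisfying assignment has p7 = False.

False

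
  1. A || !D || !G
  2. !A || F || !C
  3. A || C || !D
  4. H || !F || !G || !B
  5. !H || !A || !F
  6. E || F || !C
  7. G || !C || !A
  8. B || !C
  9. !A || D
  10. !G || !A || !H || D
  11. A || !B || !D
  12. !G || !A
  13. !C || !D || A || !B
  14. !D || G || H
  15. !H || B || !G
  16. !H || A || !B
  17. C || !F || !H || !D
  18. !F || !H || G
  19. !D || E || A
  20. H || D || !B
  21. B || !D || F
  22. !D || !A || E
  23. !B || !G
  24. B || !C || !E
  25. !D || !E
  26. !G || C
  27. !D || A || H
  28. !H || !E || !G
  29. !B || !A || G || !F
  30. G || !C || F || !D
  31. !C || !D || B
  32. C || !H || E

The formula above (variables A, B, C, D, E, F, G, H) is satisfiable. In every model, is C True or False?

Suppose C = true.
Unit clause (B) forces B = true.
Unit clause (!G) forces G = false.
Unit clause (!A) forces A = false.
Unit clause (!D) forces D = false.
Unit clause (!H) forces H = false.
But (H) is also a unit clause — contradiction.
So every satisfying assignment has C = False.

False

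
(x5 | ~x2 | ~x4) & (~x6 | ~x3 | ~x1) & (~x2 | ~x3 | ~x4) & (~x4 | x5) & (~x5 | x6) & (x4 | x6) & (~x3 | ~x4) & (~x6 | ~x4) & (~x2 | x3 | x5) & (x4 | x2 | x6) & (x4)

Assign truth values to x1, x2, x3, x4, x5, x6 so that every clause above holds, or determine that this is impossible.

UNSATISFIABLE

The clause (x4) is unit, so x4 = 1.
The clause (x5) is unit, so x5 = 1.
The clause (x6) is unit, so x6 = 1.
But (~x6) is also a unit clause — contradiction.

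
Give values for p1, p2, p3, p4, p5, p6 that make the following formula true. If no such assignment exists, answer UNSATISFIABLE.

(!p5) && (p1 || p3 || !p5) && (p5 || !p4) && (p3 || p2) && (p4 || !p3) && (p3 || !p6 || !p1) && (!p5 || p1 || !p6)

From the singleton clause (!p5), p5 = false.
From the singleton clause (!p4), p4 = false.
From the singleton clause (!p3), p3 = false.
From the singleton clause (p2), p2 = true.
Branch on p6: set p6 = false.
No clause remains; p1 is free.

p1=false; p2=true; p3=false; p4=false; p5=false; p6=false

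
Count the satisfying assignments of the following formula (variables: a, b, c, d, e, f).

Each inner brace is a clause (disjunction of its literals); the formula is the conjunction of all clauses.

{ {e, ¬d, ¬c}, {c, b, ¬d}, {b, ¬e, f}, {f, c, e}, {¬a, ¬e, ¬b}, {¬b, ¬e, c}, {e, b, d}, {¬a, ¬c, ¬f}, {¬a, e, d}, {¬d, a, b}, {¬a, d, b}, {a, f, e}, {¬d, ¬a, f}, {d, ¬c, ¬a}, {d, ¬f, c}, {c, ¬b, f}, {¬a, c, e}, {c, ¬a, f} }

There are 2^6 = 64 truth assignments over (a, b, c, d, e, f).
Split on e. With e = True, the clauses containing e are satisfied and ¬e drops from the rest; 5 of the 2^5 = 32 assignments to the other variables satisfy what remains.
With e = False, by the same count on the reduced clause set, 2 assignments work.
(One model: a=F, b=F, c=T, d=F, e=T, f=T.)
Total: 5 + 2 = 7.

7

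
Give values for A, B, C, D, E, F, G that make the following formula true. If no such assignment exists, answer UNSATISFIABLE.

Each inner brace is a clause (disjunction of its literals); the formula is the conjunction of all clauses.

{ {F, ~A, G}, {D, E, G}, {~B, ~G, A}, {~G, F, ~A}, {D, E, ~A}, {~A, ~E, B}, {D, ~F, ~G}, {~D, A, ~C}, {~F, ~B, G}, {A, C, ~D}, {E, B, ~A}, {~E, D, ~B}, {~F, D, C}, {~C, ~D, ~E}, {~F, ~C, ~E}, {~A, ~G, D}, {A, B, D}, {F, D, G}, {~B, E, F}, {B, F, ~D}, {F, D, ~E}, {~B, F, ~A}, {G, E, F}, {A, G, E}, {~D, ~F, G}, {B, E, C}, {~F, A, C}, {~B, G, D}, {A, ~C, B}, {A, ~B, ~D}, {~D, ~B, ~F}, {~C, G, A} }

Suppose F = 1.
Suppose D = 1.
From the singleton clause (G), G = 1.
From the singleton clause (~B), B = 0.
Suppose A = 0.
From the singleton clause (~C), C = 0.
That conflicts with the unit clause (C).
Backtrack on A: now try A = 1.
From the singleton clause (~E), E = 0.
That conflicts with the unit clause (E).
Either choice for A ends in contradiction.
Backtrack on D: now try D = 0.
From the singleton clause (~G), G = 0.
From the singleton clause (E), E = 1.
From the singleton clause (~B), B = 0.
From the singleton clause (~A), A = 0.
That conflicts with the unit clause (A).
Either choice for D ends in contradiction.
Backtrack on F: now try F = 0.
Suppose A = 0.
Suppose B = 0.
From the singleton clause (D), D = 1.
That conflicts with the unit clause (~D).
Backtrack on B: now try B = 1.
From the singleton clause (~G), G = 0.
From the singleton clause (D), D = 1.
That conflicts with the unit clause (~D).
Either choice for B ends in contradiction.
Backtrack on A: now try A = 1.
From the singleton clause (G), G = 1.
That conflicts with the unit clause (~G).
Either choice for A ends in contradiction.
Either choice for F ends in contradiction.

UNSATISFIABLE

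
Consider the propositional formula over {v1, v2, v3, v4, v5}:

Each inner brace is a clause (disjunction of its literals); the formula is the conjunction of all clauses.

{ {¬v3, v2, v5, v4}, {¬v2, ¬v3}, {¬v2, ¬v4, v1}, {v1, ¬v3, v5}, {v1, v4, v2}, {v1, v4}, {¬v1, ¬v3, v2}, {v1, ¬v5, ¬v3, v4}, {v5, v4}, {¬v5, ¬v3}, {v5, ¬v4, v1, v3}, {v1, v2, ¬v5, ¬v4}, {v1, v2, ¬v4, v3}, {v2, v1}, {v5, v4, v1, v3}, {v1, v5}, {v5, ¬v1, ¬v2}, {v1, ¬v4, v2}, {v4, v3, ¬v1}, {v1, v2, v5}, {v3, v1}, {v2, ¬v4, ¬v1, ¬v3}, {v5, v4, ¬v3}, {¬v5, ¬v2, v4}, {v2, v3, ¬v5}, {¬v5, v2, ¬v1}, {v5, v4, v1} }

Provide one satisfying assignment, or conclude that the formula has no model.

Case v2 = False:
The clause (v1) is unit, so v1 = True.
The clause (¬v3) is unit, so v3 = False.
The clause (v4) is unit, so v4 = True.
The clause (¬v5) is unit, so v5 = False.
All clauses are satisfied.

v1 ↦ True; v2 ↦ False; v3 ↦ False; v4 ↦ True; v5 ↦ False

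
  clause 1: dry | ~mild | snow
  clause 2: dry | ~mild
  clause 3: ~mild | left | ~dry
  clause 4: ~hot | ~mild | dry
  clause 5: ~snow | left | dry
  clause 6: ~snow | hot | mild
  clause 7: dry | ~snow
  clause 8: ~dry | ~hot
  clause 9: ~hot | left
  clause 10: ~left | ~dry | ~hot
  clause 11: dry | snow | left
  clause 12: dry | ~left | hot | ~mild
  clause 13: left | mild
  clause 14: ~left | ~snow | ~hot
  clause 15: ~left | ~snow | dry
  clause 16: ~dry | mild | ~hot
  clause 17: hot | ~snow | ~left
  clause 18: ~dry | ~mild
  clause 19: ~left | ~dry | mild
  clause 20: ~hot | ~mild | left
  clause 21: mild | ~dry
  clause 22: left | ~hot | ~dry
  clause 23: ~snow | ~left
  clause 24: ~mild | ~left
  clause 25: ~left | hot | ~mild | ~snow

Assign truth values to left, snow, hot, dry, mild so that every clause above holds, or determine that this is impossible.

left: 1, snow: 0, hot: 0, dry: 0, mild: 0

Suppose dry = 0.
Unit clause (~mild) forces mild = 0.
Unit clause (~snow) forces snow = 0.
Unit clause (left) forces left = 1.
No clause remains; hot is free.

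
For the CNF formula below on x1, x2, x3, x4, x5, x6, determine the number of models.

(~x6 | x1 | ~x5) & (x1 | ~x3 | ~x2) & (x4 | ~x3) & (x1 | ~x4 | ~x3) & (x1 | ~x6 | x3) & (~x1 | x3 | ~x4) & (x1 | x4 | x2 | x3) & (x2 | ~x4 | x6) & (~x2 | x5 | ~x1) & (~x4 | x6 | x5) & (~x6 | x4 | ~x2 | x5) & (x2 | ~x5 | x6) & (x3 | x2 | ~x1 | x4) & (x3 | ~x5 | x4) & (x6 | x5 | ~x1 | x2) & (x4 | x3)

5

There are 2^6 = 64 truth assignments over (x1, x2, x3, x4, x5, x6).
Split on x1. With x1 = 1, the clauses containing x1 are satisfied and ~x1 drops from the rest; 4 of the 2^5 = 32 assignments to the other variables satisfy what remains.
With x1 = 0, by the same count on the reduced clause set, 1 assignment works.
(One model: x1=F, x2=T, x3=F, x4=T, x5=T, x6=F.)
Total: 4 + 1 = 5.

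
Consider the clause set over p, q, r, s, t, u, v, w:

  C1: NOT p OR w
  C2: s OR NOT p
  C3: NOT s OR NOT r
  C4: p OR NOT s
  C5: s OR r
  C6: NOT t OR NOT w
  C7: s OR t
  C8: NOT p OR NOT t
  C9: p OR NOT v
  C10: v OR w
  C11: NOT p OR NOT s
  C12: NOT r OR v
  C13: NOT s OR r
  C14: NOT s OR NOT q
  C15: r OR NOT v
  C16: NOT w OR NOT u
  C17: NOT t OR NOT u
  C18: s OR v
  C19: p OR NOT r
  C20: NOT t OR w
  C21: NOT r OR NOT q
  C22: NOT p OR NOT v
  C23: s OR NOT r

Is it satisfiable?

Suppose p = false.
Unit clause (NOT s) forces s = false.
Unit clause (r) forces r = true.
That conflicts with the unit clause (NOT r).
Backtrack on p: now try p = true.
Unit clause (w) forces w = true.
Unit clause (s) forces s = true.
That conflicts with the unit clause (NOT s).
Either choice for p ends in contradiction.
No assignment satisfies every clause.

No, unsatisfiable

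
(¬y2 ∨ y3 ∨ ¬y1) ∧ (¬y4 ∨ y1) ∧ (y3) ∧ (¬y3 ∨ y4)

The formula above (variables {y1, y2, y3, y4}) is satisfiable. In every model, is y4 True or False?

Suppose y4 = False.
The clause (y3) is unit, so y3 = True.
That conflicts with the unit clause (¬y3).
So every satisfying assignment has y4 = True.

True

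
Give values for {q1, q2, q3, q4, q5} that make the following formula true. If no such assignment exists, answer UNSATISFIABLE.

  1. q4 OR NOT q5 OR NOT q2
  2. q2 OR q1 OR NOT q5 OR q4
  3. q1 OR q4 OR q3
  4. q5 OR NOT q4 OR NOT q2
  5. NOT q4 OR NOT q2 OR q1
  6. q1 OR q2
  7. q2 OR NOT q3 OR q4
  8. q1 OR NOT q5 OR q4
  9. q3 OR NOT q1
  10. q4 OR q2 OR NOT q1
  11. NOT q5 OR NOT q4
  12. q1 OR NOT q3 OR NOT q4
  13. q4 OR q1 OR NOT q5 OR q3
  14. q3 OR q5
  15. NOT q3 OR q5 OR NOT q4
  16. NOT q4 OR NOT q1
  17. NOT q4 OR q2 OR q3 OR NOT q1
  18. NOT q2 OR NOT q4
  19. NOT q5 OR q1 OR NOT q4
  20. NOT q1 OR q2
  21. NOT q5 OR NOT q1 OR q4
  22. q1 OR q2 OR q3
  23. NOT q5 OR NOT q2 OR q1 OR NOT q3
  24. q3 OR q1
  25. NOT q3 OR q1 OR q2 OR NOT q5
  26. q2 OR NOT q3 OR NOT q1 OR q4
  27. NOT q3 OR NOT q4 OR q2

q1 ↦ true; q2 ↦ true; q3 ↦ true; q4 ↦ false; q5 ↦ false

Suppose q1 = true.
The clause (q3) is unit, so q3 = true.
The clause (NOT q4) is unit, so q4 = false.
The clause (q2) is unit, so q2 = true.
The clause (NOT q5) is unit, so q5 = false.
All clauses are satisfied.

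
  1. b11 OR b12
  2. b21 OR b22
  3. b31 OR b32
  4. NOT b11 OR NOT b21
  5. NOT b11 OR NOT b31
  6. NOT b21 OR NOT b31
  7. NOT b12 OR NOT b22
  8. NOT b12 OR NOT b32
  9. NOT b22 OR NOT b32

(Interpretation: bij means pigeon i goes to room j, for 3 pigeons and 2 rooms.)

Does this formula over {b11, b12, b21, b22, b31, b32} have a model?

Unsatisfiable

Try b11 = true.
The clause (NOT b21) is unit, so b21 = false.
The clause (b22) is unit, so b22 = true.
The clause (NOT b31) is unit, so b31 = false.
The clause (b32) is unit, so b32 = true.
That conflicts with the unit clause (NOT b32).
Backtrack on b11: now try b11 = false.
The clause (b12) is unit, so b12 = true.
The clause (NOT b22) is unit, so b22 = false.
The clause (b21) is unit, so b21 = true.
The clause (NOT b31) is unit, so b31 = false.
The clause (b32) is unit, so b32 = true.
That conflicts with the unit clause (NOT b32).
Both values of b11 lead to a conflict.
No assignment satisfies every clause.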